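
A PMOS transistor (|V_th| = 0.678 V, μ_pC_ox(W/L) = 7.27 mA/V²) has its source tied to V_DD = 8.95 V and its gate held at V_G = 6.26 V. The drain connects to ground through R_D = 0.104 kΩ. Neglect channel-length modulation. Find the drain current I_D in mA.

I_D = 14.7 mA

V_SG = V_DD − V_G = 8.95 − 6.26 = 2.69 V, so V_ov = 2.69 − 0.678 = 2.01 V.
Assume saturation: I_D = ½ k_p V_ov² = 0.5 × 7.27 × 2.01² = 14.7 mA, giving V_SD = V_DD − I_D R_D = 8.95 − 14.7 × 0.104 = 7.42 V.
V_SD = 7.42 V ≥ V_ov = 2.01 V, confirming saturation.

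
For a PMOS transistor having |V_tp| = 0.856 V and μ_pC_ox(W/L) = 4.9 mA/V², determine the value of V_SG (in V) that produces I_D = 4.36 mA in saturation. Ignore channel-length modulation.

In saturation I_D = ½ k_p (V_SG − |V_tp|)², so V_SG − |V_tp| = √(2 I_D / k_p) = √(2 × 4.36 / 4.9) = 1.33 V.
V_SG = 0.856 + 1.33 = 2.19 V.

V_SG = 2.19 V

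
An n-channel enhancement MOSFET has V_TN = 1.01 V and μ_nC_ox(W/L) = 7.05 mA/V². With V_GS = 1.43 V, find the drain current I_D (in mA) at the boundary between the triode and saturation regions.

I_D = 0.622 mA

At the boundary V_DS = V_ov = V_GS − V_TN = 1.43 − 1.01 = 0.42 V.
I_D = ½ k_n V_ov² = 0.5 × 7.05 × 0.42² = 0.622 mA.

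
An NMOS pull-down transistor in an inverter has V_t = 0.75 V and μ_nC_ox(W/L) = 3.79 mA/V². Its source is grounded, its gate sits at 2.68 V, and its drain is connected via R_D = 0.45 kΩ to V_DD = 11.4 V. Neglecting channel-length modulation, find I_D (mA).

V_GS = V_G = 2.68 V, so V_ov = 2.68 − 0.75 = 1.93 V.
Assume saturation: I_D = ½ k_n V_ov² = 0.5 × 3.79 × 1.93² = 7.06 mA, giving V_DS = V_DD − I_D R_D = 11.4 − 7.06 × 0.45 = 8.22 V.
V_DS = 8.22 V ≥ V_ov = 1.93 V, confirming saturation.

I_D = 7.06 mA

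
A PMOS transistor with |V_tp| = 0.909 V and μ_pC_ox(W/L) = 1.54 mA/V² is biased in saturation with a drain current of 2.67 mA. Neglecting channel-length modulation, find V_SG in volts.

V_SG = 2.77 V

In saturation I_D = ½ k_p (V_SG − |V_tp|)², so V_SG − |V_tp| = √(2 I_D / k_p) = √(2 × 2.67 / 1.54) = 1.86 V.
V_SG = 0.909 + 1.86 = 2.77 V.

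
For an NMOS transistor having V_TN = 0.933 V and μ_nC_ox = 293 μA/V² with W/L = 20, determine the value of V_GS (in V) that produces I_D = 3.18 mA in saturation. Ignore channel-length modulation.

V_GS = 1.97 V

k_n = μ_nC_ox · (W/L) = 5.86 mA/V².
In saturation I_D = ½ k_n (V_GS − V_TN)², so V_GS − V_TN = √(2 I_D / k_n) = √(2 × 3.18 / 5.86) = 1.04 V.
V_GS = 0.933 + 1.04 = 1.97 V.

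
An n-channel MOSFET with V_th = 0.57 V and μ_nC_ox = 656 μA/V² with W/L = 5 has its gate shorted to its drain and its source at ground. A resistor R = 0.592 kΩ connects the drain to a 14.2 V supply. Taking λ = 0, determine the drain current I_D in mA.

I_D = 17.5 mA

With gate tied to drain, V_GS = V_DS ≥ V_GS − V_th, so the device is in saturation.
k_n = μ_nC_ox · (W/L) = 3.28 mA/V².
KCL at the drain: ½ k_n (V_GS − V_th)² = (V_DD − V_GS)/R.
Let x = V_GS − 0.57. Then 0.971 x² + x − 13.63 = 0, giving x = 3.27 V (positive root), so V_GS = 3.84 V.
I_D = (V_DD − V_GS)/R = (14.2 − 3.84) / 0.592 = 17.5 mA.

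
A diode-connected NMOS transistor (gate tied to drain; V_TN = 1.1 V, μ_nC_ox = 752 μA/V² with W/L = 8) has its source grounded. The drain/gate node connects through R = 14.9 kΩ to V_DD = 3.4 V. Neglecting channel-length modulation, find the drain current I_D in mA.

With gate tied to drain, V_GS = V_DS ≥ V_GS − V_TN, so the device is in saturation.
k_n = μ_nC_ox · (W/L) = 6.016 mA/V².
KCL at the drain: ½ k_n (V_GS − V_TN)² = (V_DD − V_GS)/R.
Let x = V_GS − 1.1. Then 44.8 x² + x − 2.3 = 0, giving x = 0.216 V (positive root), so V_GS = 1.32 V.
I_D = (V_DD − V_GS)/R = (3.4 − 1.32) / 14.9 = 0.14 mA.

I_D = 0.140 mA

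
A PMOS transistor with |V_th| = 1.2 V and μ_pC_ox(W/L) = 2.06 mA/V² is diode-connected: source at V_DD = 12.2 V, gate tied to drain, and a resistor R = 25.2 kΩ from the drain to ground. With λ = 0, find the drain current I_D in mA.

With gate tied to drain, V_SG = V_SD ≥ V_SG − |V_th|, so the device is in saturation.
KCL at the drain: ½ k_p (V_SG − |V_th|)² = (V_DD − V_SG)/R.
Let x = V_SG − 1.2. Then 26 x² + x − 11 = 0, giving x = 0.632 V (positive root), so V_SG = 1.83 V.
I_D = (V_DD − V_SG)/R = (12.2 − 1.83) / 25.2 = 0.411 mA.

I_D = 0.411 mA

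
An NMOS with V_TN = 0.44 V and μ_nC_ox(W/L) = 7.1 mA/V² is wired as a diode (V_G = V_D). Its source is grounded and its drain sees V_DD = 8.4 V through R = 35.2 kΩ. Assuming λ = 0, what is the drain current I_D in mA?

With gate tied to drain, V_GS = V_DS ≥ V_GS − V_TN, so the device is in saturation.
KCL at the drain: ½ k_n (V_GS − V_TN)² = (V_DD − V_GS)/R.
Let x = V_GS − 0.44. Then 125 x² + x − 7.96 = 0, giving x = 0.248 V (positive root), so V_GS = 0.688 V.
I_D = (V_DD − V_GS)/R = (8.4 − 0.688) / 35.2 = 0.219 mA.

I_D = 0.219 mA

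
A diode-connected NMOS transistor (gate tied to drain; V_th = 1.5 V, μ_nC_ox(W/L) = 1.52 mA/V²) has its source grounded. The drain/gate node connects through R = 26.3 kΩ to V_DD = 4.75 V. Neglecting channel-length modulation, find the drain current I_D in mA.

With gate tied to drain, V_GS = V_DS ≥ V_GS − V_th, so the device is in saturation.
KCL at the drain: ½ k_n (V_GS − V_th)² = (V_DD − V_GS)/R.
Let x = V_GS − 1.5. Then 20 x² + x − 3.25 = 0, giving x = 0.379 V (positive root), so V_GS = 1.88 V.
I_D = (V_DD − V_GS)/R = (4.75 − 1.88) / 26.3 = 0.109 mA.

I_D = 0.109 mA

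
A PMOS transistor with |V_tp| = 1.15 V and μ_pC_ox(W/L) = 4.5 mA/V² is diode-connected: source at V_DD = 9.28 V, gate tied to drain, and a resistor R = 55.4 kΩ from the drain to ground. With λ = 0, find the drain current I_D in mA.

I_D = 0.142 mA

With gate tied to drain, V_SG = V_SD ≥ V_SG − |V_tp|, so the device is in saturation.
KCL at the drain: ½ k_p (V_SG − |V_tp|)² = (V_DD − V_SG)/R.
Let x = V_SG − 1.15. Then 125 x² + x − 8.13 = 0, giving x = 0.251 V (positive root), so V_SG = 1.4 V.
I_D = (V_DD − V_SG)/R = (9.28 − 1.4) / 55.4 = 0.142 mA.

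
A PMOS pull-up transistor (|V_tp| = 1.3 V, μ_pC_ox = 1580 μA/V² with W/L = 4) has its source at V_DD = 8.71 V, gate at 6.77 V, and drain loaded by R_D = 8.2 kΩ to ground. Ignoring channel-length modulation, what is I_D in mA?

V_SG = V_DD − V_G = 8.71 − 6.77 = 1.94 V, so V_ov = 1.94 − 1.3 = 0.64 V.
k_p = μ_pC_ox · (W/L) = 6.32 mA/V².
Assume saturation: I_D = ½ k_p V_ov² = 0.5 × 6.32 × 0.64² = 1.29 mA, giving V_SD = V_DD − I_D R_D = 8.71 − 1.29 × 8.2 = -1.9 V.
But -1.9 V < V_ov = 0.64 V, so the device is actually in triode.
In triode I_D = k_p[V_ov V_SD − ½ V_SD²] and I_D = (V_DD − V_SD)/R_D. Equating: 25.9 V_SD² − 34.17 V_SD + 8.71 = 0, giving V_SD = 0.345 V (the root below V_ov).
I_D = (8.71 − 0.345) / 8.2 = 1.02 mA.

I_D = 1.02 mA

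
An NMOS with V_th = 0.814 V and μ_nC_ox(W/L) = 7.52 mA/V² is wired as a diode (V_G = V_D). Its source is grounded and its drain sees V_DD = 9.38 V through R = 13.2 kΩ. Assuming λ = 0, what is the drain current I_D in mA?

I_D = 0.618 mA

With gate tied to drain, V_GS = V_DS ≥ V_GS − V_th, so the device is in saturation.
KCL at the drain: ½ k_n (V_GS − V_th)² = (V_DD − V_GS)/R.
Let x = V_GS − 0.814. Then 49.6 x² + x − 8.566 = 0, giving x = 0.405 V (positive root), so V_GS = 1.22 V.
I_D = (V_DD − V_GS)/R = (9.38 − 1.22) / 13.2 = 0.618 mA.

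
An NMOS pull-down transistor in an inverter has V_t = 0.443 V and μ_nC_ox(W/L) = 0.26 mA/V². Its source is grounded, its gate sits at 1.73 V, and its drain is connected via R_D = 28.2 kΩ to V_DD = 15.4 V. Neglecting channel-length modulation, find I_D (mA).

I_D = 0.215 mA

V_GS = V_G = 1.73 V, so V_ov = 1.73 − 0.443 = 1.29 V.
Assume saturation: I_D = ½ k_n V_ov² = 0.5 × 0.26 × 1.29² = 0.215 mA, giving V_DS = V_DD − I_D R_D = 15.4 − 0.215 × 28.2 = 9.33 V.
V_DS = 9.33 V ≥ V_ov = 1.29 V, confirming saturation.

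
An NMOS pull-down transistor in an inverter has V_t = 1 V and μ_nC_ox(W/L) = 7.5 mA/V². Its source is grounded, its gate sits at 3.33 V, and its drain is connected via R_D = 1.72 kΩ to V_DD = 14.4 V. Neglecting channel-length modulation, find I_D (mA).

I_D = 8.07 mA

V_GS = V_G = 3.33 V, so V_ov = 3.33 − 1 = 2.33 V.
Assume saturation: I_D = ½ k_n V_ov² = 0.5 × 7.5 × 2.33² = 20.4 mA, giving V_DS = V_DD − I_D R_D = 14.4 − 20.4 × 1.72 = -20.6 V.
But -20.6 V < V_ov = 2.33 V, so the device is actually in triode.
In triode I_D = k_n[V_ov V_DS − ½ V_DS²] and I_D = (V_DD − V_DS)/R_D. Equating: 6.45 V_DS² − 31.06 V_DS + 14.4 = 0, giving V_DS = 0.52 V (the root below V_ov).
I_D = (14.4 − 0.52) / 1.72 = 8.07 mA.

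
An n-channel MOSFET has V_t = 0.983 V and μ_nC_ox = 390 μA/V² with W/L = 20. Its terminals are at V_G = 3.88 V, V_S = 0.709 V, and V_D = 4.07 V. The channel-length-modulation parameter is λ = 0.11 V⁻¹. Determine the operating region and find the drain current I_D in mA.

V_GS = V_G − V_S = 3.88 − 0.709 = 3.17 V; V_DS = V_D − V_S = 4.07 − 0.709 = 3.36 V.
k_n = μ_nC_ox · (W/L) = 7.8 mA/V².
V_ov = V_GS − V_t = 3.17 − 0.983 = 2.19 V.
Since V_DS = 3.36 V ≥ V_ov = 2.19 V, the device is in saturation.
I_D = ½ k_n V_ov² (1 + λ V_DS) = 0.5 × 7.8 × 2.19² × (1 + 0.11 × 3.36) = 25.6 mA.

Saturation; I_D = 25.6 mA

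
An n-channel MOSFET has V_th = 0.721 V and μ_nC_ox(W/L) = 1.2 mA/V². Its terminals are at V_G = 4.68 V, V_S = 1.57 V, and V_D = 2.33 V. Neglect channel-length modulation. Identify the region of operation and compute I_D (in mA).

Triode; I_D = 1.83 mA

V_GS = V_G − V_S = 4.68 − 1.57 = 3.11 V; V_DS = V_D − V_S = 2.33 − 1.57 = 0.76 V.
V_ov = V_GS − V_th = 3.11 − 0.721 = 2.39 V.
Since V_DS = 0.76 V < V_ov = 2.39 V, the device is in the triode region.
I_D = k_n [V_ov · V_DS − ½ V_DS²] = 1.2 × [2.39 × 0.76 − 0.5 × 0.76²] = 1.83 mA.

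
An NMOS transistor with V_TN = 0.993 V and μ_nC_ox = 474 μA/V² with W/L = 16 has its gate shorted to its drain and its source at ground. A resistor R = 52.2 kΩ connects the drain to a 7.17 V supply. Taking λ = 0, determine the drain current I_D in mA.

I_D = 0.115 mA

With gate tied to drain, V_GS = V_DS ≥ V_GS − V_TN, so the device is in saturation.
k_n = μ_nC_ox · (W/L) = 7.584 mA/V².
KCL at the drain: ½ k_n (V_GS − V_TN)² = (V_DD − V_GS)/R.
Let x = V_GS − 0.993. Then 198 x² + x − 6.177 = 0, giving x = 0.174 V (positive root), so V_GS = 1.17 V.
I_D = (V_DD − V_GS)/R = (7.17 − 1.17) / 52.2 = 0.115 mA.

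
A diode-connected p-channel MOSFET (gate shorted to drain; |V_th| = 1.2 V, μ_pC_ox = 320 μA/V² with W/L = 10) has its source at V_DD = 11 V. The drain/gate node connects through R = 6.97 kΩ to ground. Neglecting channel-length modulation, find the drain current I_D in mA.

With gate tied to drain, V_SG = V_SD ≥ V_SG − |V_th|, so the device is in saturation.
k_p = μ_pC_ox · (W/L) = 3.2 mA/V².
KCL at the drain: ½ k_p (V_SG − |V_th|)² = (V_DD − V_SG)/R.
Let x = V_SG − 1.2. Then 11.2 x² + x − 9.8 = 0, giving x = 0.894 V (positive root), so V_SG = 2.09 V.
I_D = (V_DD − V_SG)/R = (11 − 2.09) / 6.97 = 1.28 mA.

I_D = 1.28 mA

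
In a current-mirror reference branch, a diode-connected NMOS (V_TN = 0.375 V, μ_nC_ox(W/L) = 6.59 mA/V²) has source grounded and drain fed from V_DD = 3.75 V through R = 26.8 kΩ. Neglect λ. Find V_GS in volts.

With gate tied to drain, V_GS = V_DS ≥ V_GS − V_TN, so the device is in saturation.
KCL at the drain: ½ k_n (V_GS − V_TN)² = (V_DD − V_GS)/R.
Let x = V_GS − 0.375. Then 88.3 x² + x − 3.375 = 0, giving x = 0.19 V (positive root), so V_GS = 0.565 V.
I_D = (V_DD − V_GS)/R = (3.75 − 0.565) / 26.8 = 0.119 mA.

V_GS = 0.565 V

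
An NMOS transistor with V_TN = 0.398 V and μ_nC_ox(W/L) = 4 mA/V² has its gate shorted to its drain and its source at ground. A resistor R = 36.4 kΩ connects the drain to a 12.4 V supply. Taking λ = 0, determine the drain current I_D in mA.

With gate tied to drain, V_GS = V_DS ≥ V_GS − V_TN, so the device is in saturation.
KCL at the drain: ½ k_n (V_GS − V_TN)² = (V_DD − V_GS)/R.
Let x = V_GS − 0.398. Then 72.8 x² + x − 12 = 0, giving x = 0.399 V (positive root), so V_GS = 0.797 V.
I_D = (V_DD − V_GS)/R = (12.4 − 0.797) / 36.4 = 0.319 mA.

I_D = 0.319 mA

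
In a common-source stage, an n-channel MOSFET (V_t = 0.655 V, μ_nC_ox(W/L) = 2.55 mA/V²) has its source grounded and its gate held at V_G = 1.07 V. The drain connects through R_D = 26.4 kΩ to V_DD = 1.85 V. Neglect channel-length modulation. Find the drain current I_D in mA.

V_GS = V_G = 1.07 V, so V_ov = 1.07 − 0.655 = 0.415 V.
Assume saturation: I_D = ½ k_n V_ov² = 0.5 × 2.55 × 0.415² = 0.22 mA, giving V_DS = V_DD − I_D R_D = 1.85 − 0.22 × 26.4 = -3.95 V.
But -3.95 V < V_ov = 0.415 V, so the device is actually in triode.
In triode I_D = k_n[V_ov V_DS − ½ V_DS²] and I_D = (V_DD − V_DS)/R_D. Equating: 33.7 V_DS² − 28.94 V_DS + 1.85 = 0, giving V_DS = 0.0696 V (the root below V_ov).
I_D = (1.85 − 0.0696) / 26.4 = 0.0674 mA.

I_D = 0.0674 mA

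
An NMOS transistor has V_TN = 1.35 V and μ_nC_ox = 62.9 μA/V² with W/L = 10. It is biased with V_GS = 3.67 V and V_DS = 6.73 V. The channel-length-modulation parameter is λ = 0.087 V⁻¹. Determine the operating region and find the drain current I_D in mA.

Saturation; I_D = 2.68 mA

k_n = μ_nC_ox · (W/L) = 0.629 mA/V².
V_ov = V_GS − V_TN = 3.67 − 1.35 = 2.32 V.
Since V_DS = 6.73 V ≥ V_ov = 2.32 V, the device is in saturation.
I_D = ½ k_n V_ov² (1 + λ V_DS) = 0.5 × 0.629 × 2.32² × (1 + 0.087 × 6.73) = 2.68 mA.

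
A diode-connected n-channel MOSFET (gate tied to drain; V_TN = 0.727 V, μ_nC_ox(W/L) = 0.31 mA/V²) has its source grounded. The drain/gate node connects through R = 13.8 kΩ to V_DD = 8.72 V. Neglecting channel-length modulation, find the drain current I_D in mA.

I_D = 0.455 mA

With gate tied to drain, V_GS = V_DS ≥ V_GS − V_TN, so the device is in saturation.
KCL at the drain: ½ k_n (V_GS − V_TN)² = (V_DD − V_GS)/R.
Let x = V_GS − 0.727. Then 2.14 x² + x − 7.993 = 0, giving x = 1.71 V (positive root), so V_GS = 2.44 V.
I_D = (V_DD − V_GS)/R = (8.72 − 2.44) / 13.8 = 0.455 mA.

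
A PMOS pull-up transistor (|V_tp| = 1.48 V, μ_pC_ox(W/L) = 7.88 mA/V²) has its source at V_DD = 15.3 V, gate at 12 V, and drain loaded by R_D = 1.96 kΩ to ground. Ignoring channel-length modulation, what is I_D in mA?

I_D = 7.48 mA

V_SG = V_DD − V_G = 15.3 − 12 = 3.3 V, so V_ov = 3.3 − 1.48 = 1.82 V.
Assume saturation: I_D = ½ k_p V_ov² = 0.5 × 7.88 × 1.82² = 13.1 mA, giving V_SD = V_DD − I_D R_D = 15.3 − 13.1 × 1.96 = -10.3 V.
But -10.3 V < V_ov = 1.82 V, so the device is actually in triode.
In triode I_D = k_p[V_ov V_SD − ½ V_SD²] and I_D = (V_DD − V_SD)/R_D. Equating: 7.72 V_SD² − 29.11 V_SD + 15.3 = 0, giving V_SD = 0.631 V (the root below V_ov).
I_D = (15.3 − 0.631) / 1.96 = 7.48 mA.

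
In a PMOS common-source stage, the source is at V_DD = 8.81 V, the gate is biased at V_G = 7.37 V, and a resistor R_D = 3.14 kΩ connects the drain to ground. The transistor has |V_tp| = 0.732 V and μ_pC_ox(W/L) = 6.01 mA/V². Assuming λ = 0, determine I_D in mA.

V_SG = V_DD − V_G = 8.81 − 7.37 = 1.44 V, so V_ov = 1.44 − 0.732 = 0.708 V.
Assume saturation: I_D = ½ k_p V_ov² = 0.5 × 6.01 × 0.708² = 1.51 mA, giving V_SD = V_DD − I_D R_D = 8.81 − 1.51 × 3.14 = 4.08 V.
V_SD = 4.08 V ≥ V_ov = 0.708 V, confirming saturation.

I_D = 1.51 mA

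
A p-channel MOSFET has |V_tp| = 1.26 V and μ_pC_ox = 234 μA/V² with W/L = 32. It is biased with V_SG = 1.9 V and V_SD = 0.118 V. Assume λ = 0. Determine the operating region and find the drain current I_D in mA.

k_p = μ_pC_ox · (W/L) = 7.488 mA/V².
V_ov = V_SG − |V_tp| = 1.9 − 1.26 = 0.64 V.
Since V_SD = 0.118 V < V_ov = 0.64 V, the device is in the triode region.
I_D = k_p [V_ov · V_SD − ½ V_SD²] = 7.488 × [0.64 × 0.118 − 0.5 × 0.118²] = 0.513 mA.

Triode; I_D = 0.513 mA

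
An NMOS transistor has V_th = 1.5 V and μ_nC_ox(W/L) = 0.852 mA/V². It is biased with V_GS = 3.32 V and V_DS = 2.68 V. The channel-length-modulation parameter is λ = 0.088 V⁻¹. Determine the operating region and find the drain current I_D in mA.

Saturation; I_D = 1.74 mA

V_ov = V_GS − V_th = 3.32 − 1.5 = 1.82 V.
Since V_DS = 2.68 V ≥ V_ov = 1.82 V, the device is in saturation.
I_D = ½ k_n V_ov² (1 + λ V_DS) = 0.5 × 0.852 × 1.82² × (1 + 0.088 × 2.68) = 1.74 mA.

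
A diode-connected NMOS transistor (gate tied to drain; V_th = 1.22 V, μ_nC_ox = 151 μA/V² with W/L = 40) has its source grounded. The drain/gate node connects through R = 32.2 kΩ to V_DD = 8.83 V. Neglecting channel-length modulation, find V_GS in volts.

With gate tied to drain, V_GS = V_DS ≥ V_GS − V_th, so the device is in saturation.
k_n = μ_nC_ox · (W/L) = 6.04 mA/V².
KCL at the drain: ½ k_n (V_GS − V_th)² = (V_DD − V_GS)/R.
Let x = V_GS − 1.22. Then 97.2 x² + x − 7.61 = 0, giving x = 0.275 V (positive root), so V_GS = 1.49 V.
I_D = (V_DD − V_GS)/R = (8.83 − 1.49) / 32.2 = 0.228 mA.

V_GS = 1.49 V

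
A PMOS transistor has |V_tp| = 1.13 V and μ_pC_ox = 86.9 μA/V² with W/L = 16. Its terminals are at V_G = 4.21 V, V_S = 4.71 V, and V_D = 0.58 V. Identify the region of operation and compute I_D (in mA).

Cutoff; I_D = 0 mA

V_SG = V_S − V_G = 4.71 − 4.21 = 0.5 V; V_SD = V_S − V_D = 4.71 − 0.58 = 4.13 V.
V_SG = 0.5 V < |V_tp| = 1.13 V, so the transistor is in cutoff.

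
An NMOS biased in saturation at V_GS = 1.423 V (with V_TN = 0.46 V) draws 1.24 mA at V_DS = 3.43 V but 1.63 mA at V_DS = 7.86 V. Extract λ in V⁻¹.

With V_GS fixed, I_D ∝ (1 + λ V_DS) in saturation, so I_D2/I_D1 = (1 + λ V_DS2)/(1 + λ V_DS1).
1.63/1.24 = 1.315 = (1 + 7.86 λ)/(1 + 3.43 λ).
Solving: λ (I_D1 V_DS2 − I_D2 V_DS1) = I_D2 − I_D1, so λ = (1.63 − 1.24) / (1.24 × 7.86 − 1.63 × 3.43) = 0.39 / 4.16 = 0.0939 V⁻¹.

λ = 0.0939 V⁻¹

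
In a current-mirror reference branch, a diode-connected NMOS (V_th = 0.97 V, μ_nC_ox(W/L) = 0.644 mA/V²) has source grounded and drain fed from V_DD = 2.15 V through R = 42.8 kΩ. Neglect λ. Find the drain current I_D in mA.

With gate tied to drain, V_GS = V_DS ≥ V_GS − V_th, so the device is in saturation.
KCL at the drain: ½ k_n (V_GS − V_th)² = (V_DD − V_GS)/R.
Let x = V_GS − 0.97. Then 13.8 x² + x − 1.18 = 0, giving x = 0.259 V (positive root), so V_GS = 1.23 V.
I_D = (V_DD − V_GS)/R = (2.15 − 1.23) / 42.8 = 0.0215 mA.

I_D = 0.0215 mA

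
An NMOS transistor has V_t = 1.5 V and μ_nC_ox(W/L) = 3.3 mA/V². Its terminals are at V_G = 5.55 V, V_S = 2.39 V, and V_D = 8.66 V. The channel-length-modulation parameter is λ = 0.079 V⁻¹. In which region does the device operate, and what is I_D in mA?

V_GS = V_G − V_S = 5.55 − 2.39 = 3.16 V; V_DS = V_D − V_S = 8.66 − 2.39 = 6.27 V.
V_ov = V_GS − V_t = 3.16 − 1.5 = 1.66 V.
Since V_DS = 6.27 V ≥ V_ov = 1.66 V, the device is in saturation.
I_D = ½ k_n V_ov² (1 + λ V_DS) = 0.5 × 3.3 × 1.66² × (1 + 0.079 × 6.27) = 6.8 mA.

Saturation; I_D = 6.80 mA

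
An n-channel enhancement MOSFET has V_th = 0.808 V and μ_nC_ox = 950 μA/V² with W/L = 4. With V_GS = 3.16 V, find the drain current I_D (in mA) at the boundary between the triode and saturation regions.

I_D = 10.5 mA

At the boundary V_DS = V_ov = V_GS − V_th = 3.16 − 0.808 = 2.35 V.
k_n = μ_nC_ox · (W/L) = 3.8 mA/V².
I_D = ½ k_n V_ov² = 0.5 × 3.8 × 2.35² = 10.5 mA.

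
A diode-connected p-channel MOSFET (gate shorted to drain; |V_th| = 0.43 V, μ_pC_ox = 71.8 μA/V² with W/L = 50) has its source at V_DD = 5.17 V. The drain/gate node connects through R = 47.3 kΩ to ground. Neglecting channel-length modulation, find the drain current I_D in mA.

I_D = 0.0953 mA

With gate tied to drain, V_SG = V_SD ≥ V_SG − |V_th|, so the device is in saturation.
k_p = μ_pC_ox · (W/L) = 3.59 mA/V².
KCL at the drain: ½ k_p (V_SG − |V_th|)² = (V_DD − V_SG)/R.
Let x = V_SG − 0.43. Then 84.9 x² + x − 4.74 = 0, giving x = 0.23 V (positive root), so V_SG = 0.66 V.
I_D = (V_DD − V_SG)/R = (5.17 − 0.66) / 47.3 = 0.0953 mA.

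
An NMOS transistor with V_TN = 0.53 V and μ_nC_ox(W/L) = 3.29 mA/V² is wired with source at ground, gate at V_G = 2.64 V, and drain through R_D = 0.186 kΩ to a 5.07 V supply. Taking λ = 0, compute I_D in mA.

I_D = 7.32 mA

V_GS = V_G = 2.64 V, so V_ov = 2.64 − 0.53 = 2.11 V.
Assume saturation: I_D = ½ k_n V_ov² = 0.5 × 3.29 × 2.11² = 7.32 mA, giving V_DS = V_DD − I_D R_D = 5.07 − 7.32 × 0.186 = 3.71 V.
V_DS = 3.71 V ≥ V_ov = 2.11 V, confirming saturation.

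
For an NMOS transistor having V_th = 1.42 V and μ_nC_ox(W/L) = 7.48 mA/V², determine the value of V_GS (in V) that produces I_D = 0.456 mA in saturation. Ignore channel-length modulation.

In saturation I_D = ½ k_n (V_GS − V_th)², so V_GS − V_th = √(2 I_D / k_n) = √(2 × 0.456 / 7.48) = 0.349 V.
V_GS = 1.42 + 0.349 = 1.77 V.

V_GS = 1.77 V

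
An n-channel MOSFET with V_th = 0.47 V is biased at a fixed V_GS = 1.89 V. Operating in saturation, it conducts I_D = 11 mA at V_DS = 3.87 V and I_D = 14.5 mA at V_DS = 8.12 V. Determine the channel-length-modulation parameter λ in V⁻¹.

λ = 0.105 V⁻¹

With V_GS fixed, I_D ∝ (1 + λ V_DS) in saturation, so I_D2/I_D1 = (1 + λ V_DS2)/(1 + λ V_DS1).
14.5/11 = 1.318 = (1 + 8.12 λ)/(1 + 3.87 λ).
Solving: λ (I_D1 V_DS2 − I_D2 V_DS1) = I_D2 − I_D1, so λ = (14.5 − 11) / (11 × 8.12 − 14.5 × 3.87) = 3.5 / 33.2 = 0.105 V⁻¹.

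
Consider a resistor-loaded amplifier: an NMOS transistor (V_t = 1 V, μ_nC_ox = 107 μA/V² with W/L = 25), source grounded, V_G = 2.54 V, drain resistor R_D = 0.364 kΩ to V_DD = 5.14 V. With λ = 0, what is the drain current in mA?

V_GS = V_G = 2.54 V, so V_ov = 2.54 − 1 = 1.54 V.
k_n = μ_nC_ox · (W/L) = 2.675 mA/V².
Assume saturation: I_D = ½ k_n V_ov² = 0.5 × 2.675 × 1.54² = 3.17 mA, giving V_DS = V_DD − I_D R_D = 5.14 − 3.17 × 0.364 = 3.99 V.
V_DS = 3.99 V ≥ V_ov = 1.54 V, confirming saturation.

I_D = 3.17 mA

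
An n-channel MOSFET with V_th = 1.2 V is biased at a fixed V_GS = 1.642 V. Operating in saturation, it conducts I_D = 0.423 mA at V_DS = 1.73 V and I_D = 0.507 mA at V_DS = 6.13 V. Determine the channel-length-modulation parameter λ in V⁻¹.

λ = 0.0490 V⁻¹

With V_GS fixed, I_D ∝ (1 + λ V_DS) in saturation, so I_D2/I_D1 = (1 + λ V_DS2)/(1 + λ V_DS1).
0.507/0.423 = 1.199 = (1 + 6.13 λ)/(1 + 1.73 λ).
Solving: λ (I_D1 V_DS2 − I_D2 V_DS1) = I_D2 − I_D1, so λ = (0.507 − 0.423) / (0.423 × 6.13 − 0.507 × 1.73) = 0.084 / 1.72 = 0.049 V⁻¹.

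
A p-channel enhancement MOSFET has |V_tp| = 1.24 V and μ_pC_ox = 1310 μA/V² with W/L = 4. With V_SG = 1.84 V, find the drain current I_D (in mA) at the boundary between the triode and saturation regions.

I_D = 0.943 mA

At the boundary V_SD = V_ov = V_SG − |V_tp| = 1.84 − 1.24 = 0.6 V.
k_p = μ_pC_ox · (W/L) = 5.24 mA/V².
I_D = ½ k_p V_ov² = 0.5 × 5.24 × 0.6² = 0.943 mA.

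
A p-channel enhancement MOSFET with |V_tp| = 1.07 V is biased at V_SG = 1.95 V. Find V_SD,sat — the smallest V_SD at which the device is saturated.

V_SD,sat = 0.880 V

The boundary between triode and saturation is V_SD = V_SG − |V_tp| = V_ov.
V_ov = 1.95 − 1.07 = 0.88 V.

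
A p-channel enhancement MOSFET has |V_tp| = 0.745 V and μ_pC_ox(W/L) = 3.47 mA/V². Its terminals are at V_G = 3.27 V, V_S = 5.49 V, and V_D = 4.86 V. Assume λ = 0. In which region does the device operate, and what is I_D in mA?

V_SG = V_S − V_G = 5.49 − 3.27 = 2.22 V; V_SD = V_S − V_D = 5.49 − 4.86 = 0.63 V.
V_ov = V_SG − |V_tp| = 2.22 − 0.745 = 1.48 V.
Since V_SD = 0.63 V < V_ov = 1.48 V, the device is in the triode region.
I_D = k_p [V_ov · V_SD − ½ V_SD²] = 3.47 × [1.48 × 0.63 − 0.5 × 0.63²] = 2.54 mA.

Triode; I_D = 2.54 mA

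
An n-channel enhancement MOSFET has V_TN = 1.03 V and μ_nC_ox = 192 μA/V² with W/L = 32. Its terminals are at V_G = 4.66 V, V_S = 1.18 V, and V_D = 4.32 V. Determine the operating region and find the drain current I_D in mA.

V_GS = V_G − V_S = 4.66 − 1.18 = 3.48 V; V_DS = V_D − V_S = 4.32 − 1.18 = 3.14 V.
k_n = μ_nC_ox · (W/L) = 6.144 mA/V².
V_ov = V_GS − V_TN = 3.48 − 1.03 = 2.45 V.
Since V_DS = 3.14 V ≥ V_ov = 2.45 V, the device is in saturation.
I_D = ½ k_n V_ov² = 0.5 × 6.144 × 2.45² = 18.4 mA.

Saturation; I_D = 18.4 mA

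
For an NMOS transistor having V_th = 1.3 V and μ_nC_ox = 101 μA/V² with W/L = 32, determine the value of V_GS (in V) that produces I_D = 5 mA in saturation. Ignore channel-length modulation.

k_n = μ_nC_ox · (W/L) = 3.232 mA/V².
In saturation I_D = ½ k_n (V_GS − V_th)², so V_GS − V_th = √(2 I_D / k_n) = √(2 × 5 / 3.232) = 1.76 V.
V_GS = 1.3 + 1.76 = 3.06 V.

V_GS = 3.06 V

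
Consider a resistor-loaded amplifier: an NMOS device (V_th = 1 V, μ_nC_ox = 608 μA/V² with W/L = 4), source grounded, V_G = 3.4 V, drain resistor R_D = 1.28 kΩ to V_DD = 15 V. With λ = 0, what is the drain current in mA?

I_D = 7.00 mA

V_GS = V_G = 3.4 V, so V_ov = 3.4 − 1 = 2.4 V.
k_n = μ_nC_ox · (W/L) = 2.432 mA/V².
Assume saturation: I_D = ½ k_n V_ov² = 0.5 × 2.432 × 2.4² = 7 mA, giving V_DS = V_DD − I_D R_D = 15 − 7 × 1.28 = 6.03 V.
V_DS = 6.03 V ≥ V_ov = 2.4 V, confirming saturation.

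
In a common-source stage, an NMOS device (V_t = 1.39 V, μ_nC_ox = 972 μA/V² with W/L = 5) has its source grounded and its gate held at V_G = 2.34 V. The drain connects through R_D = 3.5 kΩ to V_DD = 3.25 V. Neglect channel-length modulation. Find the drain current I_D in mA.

V_GS = V_G = 2.34 V, so V_ov = 2.34 − 1.39 = 0.95 V.
k_n = μ_nC_ox · (W/L) = 4.86 mA/V².
Assume saturation: I_D = ½ k_n V_ov² = 0.5 × 4.86 × 0.95² = 2.19 mA, giving V_DS = V_DD − I_D R_D = 3.25 − 2.19 × 3.5 = -4.43 V.
But -4.43 V < V_ov = 0.95 V, so the device is actually in triode.
In triode I_D = k_n[V_ov V_DS − ½ V_DS²] and I_D = (V_DD − V_DS)/R_D. Equating: 8.51 V_DS² − 17.16 V_DS + 3.25 = 0, giving V_DS = 0.212 V (the root below V_ov).
I_D = (3.25 − 0.212) / 3.5 = 0.868 mA.

I_D = 0.868 mA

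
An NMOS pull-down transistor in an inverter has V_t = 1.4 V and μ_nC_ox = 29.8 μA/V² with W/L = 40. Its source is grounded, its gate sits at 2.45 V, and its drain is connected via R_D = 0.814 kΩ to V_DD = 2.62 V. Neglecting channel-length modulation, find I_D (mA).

V_GS = V_G = 2.45 V, so V_ov = 2.45 − 1.4 = 1.05 V.
k_n = μ_nC_ox · (W/L) = 1.192 mA/V².
Assume saturation: I_D = ½ k_n V_ov² = 0.5 × 1.192 × 1.05² = 0.657 mA, giving V_DS = V_DD − I_D R_D = 2.62 − 0.657 × 0.814 = 2.09 V.
V_DS = 2.09 V ≥ V_ov = 1.05 V, confirming saturation.

I_D = 0.657 mA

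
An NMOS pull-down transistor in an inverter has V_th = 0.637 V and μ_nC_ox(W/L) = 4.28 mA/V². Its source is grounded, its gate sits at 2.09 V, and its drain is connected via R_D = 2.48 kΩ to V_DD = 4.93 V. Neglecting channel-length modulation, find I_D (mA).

I_D = 1.85 mA

V_GS = V_G = 2.09 V, so V_ov = 2.09 − 0.637 = 1.45 V.
Assume saturation: I_D = ½ k_n V_ov² = 0.5 × 4.28 × 1.45² = 4.52 mA, giving V_DS = V_DD − I_D R_D = 4.93 − 4.52 × 2.48 = -6.27 V.
But -6.27 V < V_ov = 1.45 V, so the device is actually in triode.
In triode I_D = k_n[V_ov V_DS − ½ V_DS²] and I_D = (V_DD − V_DS)/R_D. Equating: 5.31 V_DS² − 16.42 V_DS + 4.93 = 0, giving V_DS = 0.337 V (the root below V_ov).
I_D = (4.93 − 0.337) / 2.48 = 1.85 mA.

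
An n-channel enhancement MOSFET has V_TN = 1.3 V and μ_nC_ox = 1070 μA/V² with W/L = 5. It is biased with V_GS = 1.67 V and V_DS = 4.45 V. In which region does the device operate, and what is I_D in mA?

Saturation; I_D = 0.366 mA

k_n = μ_nC_ox · (W/L) = 5.35 mA/V².
V_ov = V_GS − V_TN = 1.67 − 1.3 = 0.37 V.
Since V_DS = 4.45 V ≥ V_ov = 0.37 V, the device is in saturation.
I_D = ½ k_n V_ov² = 0.5 × 5.35 × 0.37² = 0.366 mA.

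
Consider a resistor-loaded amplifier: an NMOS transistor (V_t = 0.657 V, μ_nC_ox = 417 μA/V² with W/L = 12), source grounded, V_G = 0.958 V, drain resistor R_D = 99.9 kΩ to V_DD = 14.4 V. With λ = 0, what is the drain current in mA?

I_D = 0.143 mA

V_GS = V_G = 0.958 V, so V_ov = 0.958 − 0.657 = 0.301 V.
k_n = μ_nC_ox · (W/L) = 5.004 mA/V².
Assume saturation: I_D = ½ k_n V_ov² = 0.5 × 5.004 × 0.301² = 0.227 mA, giving V_DS = V_DD − I_D R_D = 14.4 − 0.227 × 99.9 = -8.25 V.
But -8.25 V < V_ov = 0.301 V, so the device is actually in triode.
In triode I_D = k_n[V_ov V_DS − ½ V_DS²] and I_D = (V_DD − V_DS)/R_D. Equating: 250 V_DS² − 151.5 V_DS + 14.4 = 0, giving V_DS = 0.118 V (the root below V_ov).
I_D = (14.4 − 0.118) / 99.9 = 0.143 mA.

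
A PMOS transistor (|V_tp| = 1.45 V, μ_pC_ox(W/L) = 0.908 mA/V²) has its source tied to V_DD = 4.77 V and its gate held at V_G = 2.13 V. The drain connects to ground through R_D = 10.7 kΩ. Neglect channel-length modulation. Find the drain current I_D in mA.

V_SG = V_DD − V_G = 4.77 − 2.13 = 2.64 V, so V_ov = 2.64 − 1.45 = 1.19 V.
Assume saturation: I_D = ½ k_p V_ov² = 0.5 × 0.908 × 1.19² = 0.643 mA, giving V_SD = V_DD − I_D R_D = 4.77 − 0.643 × 10.7 = -2.11 V.
But -2.11 V < V_ov = 1.19 V, so the device is actually in triode.
In triode I_D = k_p[V_ov V_SD − ½ V_SD²] and I_D = (V_DD − V_SD)/R_D. Equating: 4.86 V_SD² − 12.56 V_SD + 4.77 = 0, giving V_SD = 0.462 V (the root below V_ov).
I_D = (4.77 − 0.462) / 10.7 = 0.403 mA.

I_D = 0.403 mA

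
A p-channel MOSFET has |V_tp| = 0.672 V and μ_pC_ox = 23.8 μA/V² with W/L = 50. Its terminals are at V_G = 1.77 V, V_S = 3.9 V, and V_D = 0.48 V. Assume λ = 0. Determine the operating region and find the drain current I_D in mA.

V_SG = V_S − V_G = 3.9 − 1.77 = 2.13 V; V_SD = V_S − V_D = 3.9 − 0.48 = 3.42 V.
k_p = μ_pC_ox · (W/L) = 1.19 mA/V².
V_ov = V_SG − |V_tp| = 2.13 − 0.672 = 1.46 V.
Since V_SD = 3.42 V ≥ V_ov = 1.46 V, the device is in saturation.
I_D = ½ k_p V_ov² = 0.5 × 1.19 × 1.46² = 1.26 mA.

Saturation; I_D = 1.26 mA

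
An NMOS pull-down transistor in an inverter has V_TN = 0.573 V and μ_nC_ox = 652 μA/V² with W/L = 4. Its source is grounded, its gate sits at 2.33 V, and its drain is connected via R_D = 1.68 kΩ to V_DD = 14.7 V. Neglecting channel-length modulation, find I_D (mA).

I_D = 4.03 mA

V_GS = V_G = 2.33 V, so V_ov = 2.33 − 0.573 = 1.76 V.
k_n = μ_nC_ox · (W/L) = 2.608 mA/V².
Assume saturation: I_D = ½ k_n V_ov² = 0.5 × 2.608 × 1.76² = 4.03 mA, giving V_DS = V_DD − I_D R_D = 14.7 − 4.03 × 1.68 = 7.94 V.
V_DS = 7.94 V ≥ V_ov = 1.76 V, confirming saturation.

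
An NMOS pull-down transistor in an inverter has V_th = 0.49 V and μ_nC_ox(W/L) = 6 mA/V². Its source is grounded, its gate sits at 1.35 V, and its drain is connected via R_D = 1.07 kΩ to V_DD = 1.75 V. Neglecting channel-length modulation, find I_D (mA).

I_D = 1.34 mA

V_GS = V_G = 1.35 V, so V_ov = 1.35 − 0.49 = 0.86 V.
Assume saturation: I_D = ½ k_n V_ov² = 0.5 × 6 × 0.86² = 2.22 mA, giving V_DS = V_DD − I_D R_D = 1.75 − 2.22 × 1.07 = -0.624 V.
But -0.624 V < V_ov = 0.86 V, so the device is actually in triode.
In triode I_D = k_n[V_ov V_DS − ½ V_DS²] and I_D = (V_DD − V_DS)/R_D. Equating: 3.21 V_DS² − 6.521 V_DS + 1.75 = 0, giving V_DS = 0.318 V (the root below V_ov).
I_D = (1.75 − 0.318) / 1.07 = 1.34 mA.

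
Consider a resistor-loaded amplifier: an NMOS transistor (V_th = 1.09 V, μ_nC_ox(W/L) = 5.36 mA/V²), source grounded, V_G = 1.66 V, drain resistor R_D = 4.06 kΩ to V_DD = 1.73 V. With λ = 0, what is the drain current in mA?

V_GS = V_G = 1.66 V, so V_ov = 1.66 − 1.09 = 0.57 V.
Assume saturation: I_D = ½ k_n V_ov² = 0.5 × 5.36 × 0.57² = 0.871 mA, giving V_DS = V_DD − I_D R_D = 1.73 − 0.871 × 4.06 = -1.81 V.
But -1.81 V < V_ov = 0.57 V, so the device is actually in triode.
In triode I_D = k_n[V_ov V_DS − ½ V_DS²] and I_D = (V_DD − V_DS)/R_D. Equating: 10.9 V_DS² − 13.4 V_DS + 1.73 = 0, giving V_DS = 0.146 V (the root below V_ov).
I_D = (1.73 − 0.146) / 4.06 = 0.39 mA.

I_D = 0.390 mA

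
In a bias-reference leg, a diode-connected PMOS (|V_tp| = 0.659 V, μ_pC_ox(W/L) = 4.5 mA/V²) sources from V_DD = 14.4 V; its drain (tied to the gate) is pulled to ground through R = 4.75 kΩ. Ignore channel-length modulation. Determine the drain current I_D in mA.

I_D = 2.66 mA

With gate tied to drain, V_SG = V_SD ≥ V_SG − |V_tp|, so the device is in saturation.
KCL at the drain: ½ k_p (V_SG − |V_tp|)² = (V_DD − V_SG)/R.
Let x = V_SG − 0.659. Then 10.7 x² + x − 13.74 = 0, giving x = 1.09 V (positive root), so V_SG = 1.75 V.
I_D = (V_DD − V_SG)/R = (14.4 − 1.75) / 4.75 = 2.66 mA.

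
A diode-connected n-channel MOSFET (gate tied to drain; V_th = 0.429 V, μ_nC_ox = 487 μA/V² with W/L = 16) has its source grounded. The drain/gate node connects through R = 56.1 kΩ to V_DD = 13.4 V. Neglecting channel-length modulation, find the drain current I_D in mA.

With gate tied to drain, V_GS = V_DS ≥ V_GS − V_th, so the device is in saturation.
k_n = μ_nC_ox · (W/L) = 7.792 mA/V².
KCL at the drain: ½ k_n (V_GS − V_th)² = (V_DD − V_GS)/R.
Let x = V_GS − 0.429. Then 219 x² + x − 12.97 = 0, giving x = 0.241 V (positive root), so V_GS = 0.67 V.
I_D = (V_DD − V_GS)/R = (13.4 − 0.67) / 56.1 = 0.227 mA.

I_D = 0.227 mA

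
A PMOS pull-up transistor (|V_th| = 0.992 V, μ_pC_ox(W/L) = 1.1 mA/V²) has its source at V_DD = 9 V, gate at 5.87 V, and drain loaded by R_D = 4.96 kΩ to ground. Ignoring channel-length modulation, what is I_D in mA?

I_D = 1.64 mA

V_SG = V_DD − V_G = 9 − 5.87 = 3.13 V, so V_ov = 3.13 − 0.992 = 2.14 V.
Assume saturation: I_D = ½ k_p V_ov² = 0.5 × 1.1 × 2.14² = 2.51 mA, giving V_SD = V_DD − I_D R_D = 9 − 2.51 × 4.96 = -3.47 V.
But -3.47 V < V_ov = 2.14 V, so the device is actually in triode.
In triode I_D = k_p[V_ov V_SD − ½ V_SD²] and I_D = (V_DD − V_SD)/R_D. Equating: 2.73 V_SD² − 12.66 V_SD + 9 = 0, giving V_SD = 0.876 V (the root below V_ov).
I_D = (9 − 0.876) / 4.96 = 1.64 mA.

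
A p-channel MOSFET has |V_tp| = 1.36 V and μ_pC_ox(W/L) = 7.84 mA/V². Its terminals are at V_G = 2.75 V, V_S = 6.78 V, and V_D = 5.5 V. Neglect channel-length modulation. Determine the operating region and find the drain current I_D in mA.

V_SG = V_S − V_G = 6.78 − 2.75 = 4.03 V; V_SD = V_S − V_D = 6.78 − 5.5 = 1.28 V.
V_ov = V_SG − |V_tp| = 4.03 − 1.36 = 2.67 V.
Since V_SD = 1.28 V < V_ov = 2.67 V, the device is in the triode region.
I_D = k_p [V_ov · V_SD − ½ V_SD²] = 7.84 × [2.67 × 1.28 − 0.5 × 1.28²] = 20.4 mA.

Triode; I_D = 20.4 mA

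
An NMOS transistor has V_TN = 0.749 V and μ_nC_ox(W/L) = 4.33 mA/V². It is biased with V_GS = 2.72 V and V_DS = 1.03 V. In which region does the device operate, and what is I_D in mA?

Triode; I_D = 6.49 mA

V_ov = V_GS − V_TN = 2.72 − 0.749 = 1.97 V.
Since V_DS = 1.03 V < V_ov = 1.97 V, the device is in the triode region.
I_D = k_n [V_ov · V_DS − ½ V_DS²] = 4.33 × [1.97 × 1.03 − 0.5 × 1.03²] = 6.49 mA.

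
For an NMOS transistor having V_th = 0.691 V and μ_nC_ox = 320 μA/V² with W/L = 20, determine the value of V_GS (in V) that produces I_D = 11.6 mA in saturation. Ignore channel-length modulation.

V_GS = 2.59 V

k_n = μ_nC_ox · (W/L) = 6.4 mA/V².
In saturation I_D = ½ k_n (V_GS − V_th)², so V_GS − V_th = √(2 I_D / k_n) = √(2 × 11.6 / 6.4) = 1.9 V.
V_GS = 0.691 + 1.9 = 2.59 V.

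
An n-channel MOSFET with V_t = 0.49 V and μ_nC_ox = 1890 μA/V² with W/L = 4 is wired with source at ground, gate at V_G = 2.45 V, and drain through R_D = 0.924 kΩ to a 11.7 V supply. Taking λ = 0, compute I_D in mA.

V_GS = V_G = 2.45 V, so V_ov = 2.45 − 0.49 = 1.96 V.
k_n = μ_nC_ox · (W/L) = 7.56 mA/V².
Assume saturation: I_D = ½ k_n V_ov² = 0.5 × 7.56 × 1.96² = 14.5 mA, giving V_DS = V_DD − I_D R_D = 11.7 − 14.5 × 0.924 = -1.72 V.
But -1.72 V < V_ov = 1.96 V, so the device is actually in triode.
In triode I_D = k_n[V_ov V_DS − ½ V_DS²] and I_D = (V_DD − V_DS)/R_D. Equating: 3.49 V_DS² − 14.69 V_DS + 11.7 = 0, giving V_DS = 1.07 V (the root below V_ov).
I_D = (11.7 − 1.07) / 0.924 = 11.5 mA.

I_D = 11.5 mA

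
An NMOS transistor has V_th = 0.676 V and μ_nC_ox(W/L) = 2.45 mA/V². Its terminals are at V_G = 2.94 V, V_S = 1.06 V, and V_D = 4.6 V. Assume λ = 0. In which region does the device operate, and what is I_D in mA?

V_GS = V_G − V_S = 2.94 − 1.06 = 1.88 V; V_DS = V_D − V_S = 4.6 − 1.06 = 3.54 V.
V_ov = V_GS − V_th = 1.88 − 0.676 = 1.2 V.
Since V_DS = 3.54 V ≥ V_ov = 1.2 V, the device is in saturation.
I_D = ½ k_n V_ov² = 0.5 × 2.45 × 1.2² = 1.78 mA.

Saturation; I_D = 1.78 mA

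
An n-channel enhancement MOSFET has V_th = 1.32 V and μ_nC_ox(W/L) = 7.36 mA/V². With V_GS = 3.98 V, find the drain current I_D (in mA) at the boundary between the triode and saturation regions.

I_D = 26.0 mA

At the boundary V_DS = V_ov = V_GS − V_th = 3.98 − 1.32 = 2.66 V.
I_D = ½ k_n V_ov² = 0.5 × 7.36 × 2.66² = 26 mA.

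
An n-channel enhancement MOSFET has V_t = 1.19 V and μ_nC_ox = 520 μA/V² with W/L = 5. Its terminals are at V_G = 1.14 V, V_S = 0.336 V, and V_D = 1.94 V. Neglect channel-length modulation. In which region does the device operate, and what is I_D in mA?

V_GS = V_G − V_S = 1.14 − 0.336 = 0.804 V; V_DS = V_D − V_S = 1.94 − 0.336 = 1.6 V.
V_GS = 0.804 V < V_t = 1.19 V, so the transistor is in cutoff.

Cutoff; I_D = 0 mA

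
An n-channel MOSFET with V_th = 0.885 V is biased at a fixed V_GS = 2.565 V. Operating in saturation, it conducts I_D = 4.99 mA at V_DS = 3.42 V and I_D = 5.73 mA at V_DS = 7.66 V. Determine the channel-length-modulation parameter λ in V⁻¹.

With V_GS fixed, I_D ∝ (1 + λ V_DS) in saturation, so I_D2/I_D1 = (1 + λ V_DS2)/(1 + λ V_DS1).
5.73/4.99 = 1.148 = (1 + 7.66 λ)/(1 + 3.42 λ).
Solving: λ (I_D1 V_DS2 − I_D2 V_DS1) = I_D2 − I_D1, so λ = (5.73 − 4.99) / (4.99 × 7.66 − 5.73 × 3.42) = 0.74 / 18.6 = 0.0397 V⁻¹.

λ = 0.0397 V⁻¹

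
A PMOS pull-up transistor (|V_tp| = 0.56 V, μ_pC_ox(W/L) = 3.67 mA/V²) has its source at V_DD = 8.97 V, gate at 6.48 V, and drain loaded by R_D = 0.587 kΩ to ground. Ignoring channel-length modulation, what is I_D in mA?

V_SG = V_DD − V_G = 8.97 − 6.48 = 2.49 V, so V_ov = 2.49 − 0.56 = 1.93 V.
Assume saturation: I_D = ½ k_p V_ov² = 0.5 × 3.67 × 1.93² = 6.84 mA, giving V_SD = V_DD − I_D R_D = 8.97 − 6.84 × 0.587 = 4.96 V.
V_SD = 4.96 V ≥ V_ov = 1.93 V, confirming saturation.

I_D = 6.84 mA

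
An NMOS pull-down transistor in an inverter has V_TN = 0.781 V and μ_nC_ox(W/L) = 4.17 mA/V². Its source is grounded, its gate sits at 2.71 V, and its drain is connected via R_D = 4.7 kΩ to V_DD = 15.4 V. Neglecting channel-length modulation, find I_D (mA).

V_GS = V_G = 2.71 V, so V_ov = 2.71 − 0.781 = 1.93 V.
Assume saturation: I_D = ½ k_n V_ov² = 0.5 × 4.17 × 1.93² = 7.76 mA, giving V_DS = V_DD − I_D R_D = 15.4 − 7.76 × 4.7 = -21.1 V.
But -21.1 V < V_ov = 1.93 V, so the device is actually in triode.
In triode I_D = k_n[V_ov V_DS − ½ V_DS²] and I_D = (V_DD − V_DS)/R_D. Equating: 9.8 V_DS² − 38.81 V_DS + 15.4 = 0, giving V_DS = 0.447 V (the root below V_ov).
I_D = (15.4 − 0.447) / 4.7 = 3.18 mA.

I_D = 3.18 mA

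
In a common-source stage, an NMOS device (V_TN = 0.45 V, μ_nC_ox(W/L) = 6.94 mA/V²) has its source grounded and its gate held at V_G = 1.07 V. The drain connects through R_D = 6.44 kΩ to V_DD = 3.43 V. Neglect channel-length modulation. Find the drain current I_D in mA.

I_D = 0.512 mA

V_GS = V_G = 1.07 V, so V_ov = 1.07 − 0.45 = 0.62 V.
Assume saturation: I_D = ½ k_n V_ov² = 0.5 × 6.94 × 0.62² = 1.33 mA, giving V_DS = V_DD − I_D R_D = 3.43 − 1.33 × 6.44 = -5.16 V.
But -5.16 V < V_ov = 0.62 V, so the device is actually in triode.
In triode I_D = k_n[V_ov V_DS − ½ V_DS²] and I_D = (V_DD − V_DS)/R_D. Equating: 22.3 V_DS² − 28.71 V_DS + 3.43 = 0, giving V_DS = 0.133 V (the root below V_ov).
I_D = (3.43 − 0.133) / 6.44 = 0.512 mA.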